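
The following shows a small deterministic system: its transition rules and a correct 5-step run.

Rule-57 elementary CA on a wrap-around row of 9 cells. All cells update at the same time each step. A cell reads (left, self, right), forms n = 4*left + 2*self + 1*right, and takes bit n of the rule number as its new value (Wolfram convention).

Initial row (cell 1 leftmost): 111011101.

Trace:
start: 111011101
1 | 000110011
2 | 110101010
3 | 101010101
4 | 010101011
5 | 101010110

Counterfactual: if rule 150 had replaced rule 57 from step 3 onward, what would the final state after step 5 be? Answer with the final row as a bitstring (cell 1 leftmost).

110001000

(re-executing steps 3..5 under rule 150; state before step 3: 110101010)
3 | 000101010
4 | 001101011
5 | 110001000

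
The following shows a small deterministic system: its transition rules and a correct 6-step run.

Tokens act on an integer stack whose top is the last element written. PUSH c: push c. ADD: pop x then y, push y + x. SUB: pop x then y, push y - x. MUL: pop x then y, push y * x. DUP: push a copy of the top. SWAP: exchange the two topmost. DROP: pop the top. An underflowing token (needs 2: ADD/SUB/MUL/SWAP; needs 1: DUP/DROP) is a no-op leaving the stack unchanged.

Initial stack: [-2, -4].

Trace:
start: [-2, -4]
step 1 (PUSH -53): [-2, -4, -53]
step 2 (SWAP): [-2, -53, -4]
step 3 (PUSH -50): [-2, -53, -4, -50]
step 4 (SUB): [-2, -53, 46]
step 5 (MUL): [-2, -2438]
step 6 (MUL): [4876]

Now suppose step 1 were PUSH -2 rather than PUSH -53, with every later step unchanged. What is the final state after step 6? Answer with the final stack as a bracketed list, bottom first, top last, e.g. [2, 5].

(re-executing from step 1 with the substitution; state before step 1: [-2, -4])
step 1 (PUSH -2): [-2, -4, -2]
step 2 (SWAP): [-2, -2, -4]
step 3 (PUSH -50): [-2, -2, -4, -50]
step 4 (SUB): [-2, -2, 46]
step 5 (MUL): [-2, -92]
step 6 (MUL): [184]

[184]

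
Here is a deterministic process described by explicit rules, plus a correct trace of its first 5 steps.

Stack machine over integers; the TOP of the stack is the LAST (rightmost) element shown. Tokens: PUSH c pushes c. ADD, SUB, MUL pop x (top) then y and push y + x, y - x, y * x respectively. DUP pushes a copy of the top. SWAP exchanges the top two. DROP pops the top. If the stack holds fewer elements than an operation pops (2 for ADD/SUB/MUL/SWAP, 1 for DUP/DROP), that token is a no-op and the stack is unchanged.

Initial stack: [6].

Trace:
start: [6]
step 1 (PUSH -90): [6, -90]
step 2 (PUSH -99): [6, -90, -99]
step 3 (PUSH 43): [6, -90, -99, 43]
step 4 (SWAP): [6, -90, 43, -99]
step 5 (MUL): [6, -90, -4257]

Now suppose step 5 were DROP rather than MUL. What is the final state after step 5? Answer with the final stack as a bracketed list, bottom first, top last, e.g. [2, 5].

[6, -90, 43]

(re-executing from step 5 with the substitution; state before step 5: [6, -90, 43, -99])
step 5 (DROP): [6, -90, 43]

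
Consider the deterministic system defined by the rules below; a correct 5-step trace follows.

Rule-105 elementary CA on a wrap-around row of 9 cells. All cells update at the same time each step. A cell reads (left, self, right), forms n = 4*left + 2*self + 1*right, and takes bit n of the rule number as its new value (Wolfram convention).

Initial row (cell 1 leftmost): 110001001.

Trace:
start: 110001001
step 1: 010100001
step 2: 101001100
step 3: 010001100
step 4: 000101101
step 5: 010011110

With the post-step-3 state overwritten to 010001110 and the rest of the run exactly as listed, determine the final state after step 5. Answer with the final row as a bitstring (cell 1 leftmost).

110010100

state after step 3 := 010001110
step 4: 000101010
step 5: 110010100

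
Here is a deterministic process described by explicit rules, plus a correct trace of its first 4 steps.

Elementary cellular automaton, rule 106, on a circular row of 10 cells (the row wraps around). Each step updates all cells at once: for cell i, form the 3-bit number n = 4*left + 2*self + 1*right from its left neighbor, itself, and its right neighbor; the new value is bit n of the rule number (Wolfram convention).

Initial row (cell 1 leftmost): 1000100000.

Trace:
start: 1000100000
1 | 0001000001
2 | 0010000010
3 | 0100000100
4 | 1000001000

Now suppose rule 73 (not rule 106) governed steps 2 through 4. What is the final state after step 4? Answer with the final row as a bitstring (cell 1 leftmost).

0100000000

(re-executing steps 2..4 under rule 73; state before step 2: 0001000001)
2 | 0100011100
3 | 0001010101
4 | 0100000000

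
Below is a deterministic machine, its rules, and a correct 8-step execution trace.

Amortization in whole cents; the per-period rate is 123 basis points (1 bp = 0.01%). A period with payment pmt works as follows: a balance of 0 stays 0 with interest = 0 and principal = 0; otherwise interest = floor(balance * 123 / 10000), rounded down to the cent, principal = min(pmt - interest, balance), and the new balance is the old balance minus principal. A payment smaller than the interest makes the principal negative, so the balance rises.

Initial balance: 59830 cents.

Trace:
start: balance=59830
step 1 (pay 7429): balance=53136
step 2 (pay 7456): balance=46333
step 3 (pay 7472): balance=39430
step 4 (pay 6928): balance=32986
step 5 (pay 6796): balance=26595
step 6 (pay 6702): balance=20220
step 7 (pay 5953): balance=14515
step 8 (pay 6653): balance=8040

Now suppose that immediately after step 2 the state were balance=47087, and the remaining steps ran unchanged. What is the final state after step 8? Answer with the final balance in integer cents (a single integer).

state after step 2 := balance=47087
step 3 (pay 7472): balance=40194
step 4 (pay 6928): balance=33760
step 5 (pay 6796): balance=27379
step 6 (pay 6702): balance=21013
step 7 (pay 5953): balance=15318
step 8 (pay 6653): balance=8853

8853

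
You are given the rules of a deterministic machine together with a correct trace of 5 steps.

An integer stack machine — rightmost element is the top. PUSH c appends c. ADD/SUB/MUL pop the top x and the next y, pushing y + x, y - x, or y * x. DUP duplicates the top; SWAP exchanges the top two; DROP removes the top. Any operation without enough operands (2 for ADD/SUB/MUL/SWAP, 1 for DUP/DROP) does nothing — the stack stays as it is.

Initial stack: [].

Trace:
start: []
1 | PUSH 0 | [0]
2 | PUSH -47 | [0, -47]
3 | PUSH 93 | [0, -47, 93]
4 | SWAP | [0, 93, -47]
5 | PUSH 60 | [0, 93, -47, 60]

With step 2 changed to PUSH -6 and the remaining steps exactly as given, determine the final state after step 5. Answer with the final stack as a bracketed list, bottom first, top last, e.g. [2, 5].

[0, 93, -6, 60]

(re-executing from step 2 with the substitution; state before step 2: [0])
2 | PUSH -6 | [0, -6]
3 | PUSH 93 | [0, -6, 93]
4 | SWAP | [0, 93, -6]
5 | PUSH 60 | [0, 93, -6, 60]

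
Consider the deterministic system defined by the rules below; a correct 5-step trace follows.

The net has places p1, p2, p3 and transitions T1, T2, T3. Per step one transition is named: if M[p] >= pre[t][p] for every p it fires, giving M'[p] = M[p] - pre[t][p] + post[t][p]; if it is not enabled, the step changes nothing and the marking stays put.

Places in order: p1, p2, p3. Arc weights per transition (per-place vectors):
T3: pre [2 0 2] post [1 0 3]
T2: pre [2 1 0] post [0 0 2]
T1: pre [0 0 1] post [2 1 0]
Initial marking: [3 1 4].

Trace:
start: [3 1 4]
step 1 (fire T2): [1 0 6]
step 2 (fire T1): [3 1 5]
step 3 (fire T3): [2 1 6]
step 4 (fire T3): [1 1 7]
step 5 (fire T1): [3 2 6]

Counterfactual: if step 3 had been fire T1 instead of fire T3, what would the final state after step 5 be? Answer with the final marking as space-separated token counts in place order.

6 3 4

(re-executing from step 3 with the substitution; state before step 3: [3 1 5])
step 3 (fire T1): [5 2 4]
step 4 (fire T3): [4 2 5]
step 5 (fire T1): [6 3 4]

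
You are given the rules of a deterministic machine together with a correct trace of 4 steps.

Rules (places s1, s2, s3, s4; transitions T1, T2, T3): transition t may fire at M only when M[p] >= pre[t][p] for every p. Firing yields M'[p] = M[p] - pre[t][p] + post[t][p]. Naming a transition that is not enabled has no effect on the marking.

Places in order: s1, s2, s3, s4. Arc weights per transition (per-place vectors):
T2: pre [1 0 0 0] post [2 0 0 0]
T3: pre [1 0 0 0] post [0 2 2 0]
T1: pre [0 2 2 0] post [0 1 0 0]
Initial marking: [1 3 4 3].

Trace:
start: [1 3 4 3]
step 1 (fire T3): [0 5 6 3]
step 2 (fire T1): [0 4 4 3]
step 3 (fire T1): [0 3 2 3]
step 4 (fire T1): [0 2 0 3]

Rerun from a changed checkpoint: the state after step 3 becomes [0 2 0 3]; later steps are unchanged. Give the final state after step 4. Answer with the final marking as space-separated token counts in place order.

state after step 3 := [0 2 0 3]
step 4 (fire T1): [0 2 0 3]

0 2 0 3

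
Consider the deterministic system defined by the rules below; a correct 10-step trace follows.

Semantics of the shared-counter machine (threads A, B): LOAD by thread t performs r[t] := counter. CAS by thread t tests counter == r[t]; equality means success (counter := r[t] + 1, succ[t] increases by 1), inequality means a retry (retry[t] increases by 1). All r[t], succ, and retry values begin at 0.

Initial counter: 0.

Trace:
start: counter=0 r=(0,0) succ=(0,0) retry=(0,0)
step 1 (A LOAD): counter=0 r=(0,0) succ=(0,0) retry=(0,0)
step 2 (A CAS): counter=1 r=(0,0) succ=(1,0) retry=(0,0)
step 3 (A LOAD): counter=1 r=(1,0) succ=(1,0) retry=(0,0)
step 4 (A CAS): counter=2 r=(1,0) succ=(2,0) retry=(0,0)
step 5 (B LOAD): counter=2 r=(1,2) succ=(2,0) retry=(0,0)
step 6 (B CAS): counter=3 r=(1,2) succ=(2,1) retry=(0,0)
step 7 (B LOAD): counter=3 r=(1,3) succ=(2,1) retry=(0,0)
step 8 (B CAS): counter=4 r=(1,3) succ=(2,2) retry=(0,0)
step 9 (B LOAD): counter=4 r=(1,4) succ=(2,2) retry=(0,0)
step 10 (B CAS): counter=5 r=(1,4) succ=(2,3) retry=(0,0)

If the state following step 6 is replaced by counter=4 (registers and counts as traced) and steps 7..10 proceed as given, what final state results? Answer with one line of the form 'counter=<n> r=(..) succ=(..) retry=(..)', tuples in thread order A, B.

state after step 6 := counter=4 r=(1,2) succ=(2,1) retry=(0,0)
step 7 (B LOAD): counter=4 r=(1,4) succ=(2,1) retry=(0,0)
step 8 (B CAS): counter=5 r=(1,4) succ=(2,2) retry=(0,0)
step 9 (B LOAD): counter=5 r=(1,5) succ=(2,2) retry=(0,0)
step 10 (B CAS): counter=6 r=(1,5) succ=(2,3) retry=(0,0)

counter=6 r=(1,5) succ=(2,3) retry=(0,0)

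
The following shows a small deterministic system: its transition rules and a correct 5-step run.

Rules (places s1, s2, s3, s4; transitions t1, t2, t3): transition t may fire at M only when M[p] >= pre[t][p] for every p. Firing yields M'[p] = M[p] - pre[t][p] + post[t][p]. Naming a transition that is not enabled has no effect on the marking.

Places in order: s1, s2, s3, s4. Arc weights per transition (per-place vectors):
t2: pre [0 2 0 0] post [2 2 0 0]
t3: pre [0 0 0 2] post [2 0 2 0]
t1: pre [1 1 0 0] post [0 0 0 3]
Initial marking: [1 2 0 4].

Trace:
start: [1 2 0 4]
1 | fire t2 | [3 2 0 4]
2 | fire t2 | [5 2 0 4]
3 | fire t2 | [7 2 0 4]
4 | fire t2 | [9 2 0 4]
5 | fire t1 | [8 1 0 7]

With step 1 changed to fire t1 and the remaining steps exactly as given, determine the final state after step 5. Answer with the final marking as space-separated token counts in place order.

(re-executing from step 1 with the substitution; state before step 1: [1 2 0 4])
1 | fire t1 | [0 1 0 7]
2 | fire t2 | [0 1 0 7]
3 | fire t2 | [0 1 0 7]
4 | fire t2 | [0 1 0 7]
5 | fire t1 | [0 1 0 7]

0 1 0 7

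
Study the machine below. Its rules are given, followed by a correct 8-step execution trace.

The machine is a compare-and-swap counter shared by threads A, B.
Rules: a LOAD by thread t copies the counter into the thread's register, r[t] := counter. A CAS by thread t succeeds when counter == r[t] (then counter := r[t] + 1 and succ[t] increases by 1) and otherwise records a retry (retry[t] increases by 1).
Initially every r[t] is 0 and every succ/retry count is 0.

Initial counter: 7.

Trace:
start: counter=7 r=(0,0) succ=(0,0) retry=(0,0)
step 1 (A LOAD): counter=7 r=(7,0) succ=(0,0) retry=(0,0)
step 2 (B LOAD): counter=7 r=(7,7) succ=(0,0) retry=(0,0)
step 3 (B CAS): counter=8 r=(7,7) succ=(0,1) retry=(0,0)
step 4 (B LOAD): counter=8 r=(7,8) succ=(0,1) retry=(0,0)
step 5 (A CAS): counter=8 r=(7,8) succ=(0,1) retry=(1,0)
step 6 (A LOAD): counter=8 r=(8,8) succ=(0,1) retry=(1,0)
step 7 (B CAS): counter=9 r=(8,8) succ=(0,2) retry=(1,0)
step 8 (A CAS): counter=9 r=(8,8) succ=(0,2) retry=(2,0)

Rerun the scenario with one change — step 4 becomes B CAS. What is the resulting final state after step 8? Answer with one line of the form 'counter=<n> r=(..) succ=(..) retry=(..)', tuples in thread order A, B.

counter=9 r=(8,7) succ=(1,1) retry=(1,2)

(re-executing from step 4 with the substitution; state before step 4: counter=8 r=(7,7) succ=(0,1) retry=(0,0))
step 4 (B CAS): counter=8 r=(7,7) succ=(0,1) retry=(0,1)
step 5 (A CAS): counter=8 r=(7,7) succ=(0,1) retry=(1,1)
step 6 (A LOAD): counter=8 r=(8,7) succ=(0,1) retry=(1,1)
step 7 (B CAS): counter=8 r=(8,7) succ=(0,1) retry=(1,2)
step 8 (A CAS): counter=9 r=(8,7) succ=(1,1) retry=(1,2)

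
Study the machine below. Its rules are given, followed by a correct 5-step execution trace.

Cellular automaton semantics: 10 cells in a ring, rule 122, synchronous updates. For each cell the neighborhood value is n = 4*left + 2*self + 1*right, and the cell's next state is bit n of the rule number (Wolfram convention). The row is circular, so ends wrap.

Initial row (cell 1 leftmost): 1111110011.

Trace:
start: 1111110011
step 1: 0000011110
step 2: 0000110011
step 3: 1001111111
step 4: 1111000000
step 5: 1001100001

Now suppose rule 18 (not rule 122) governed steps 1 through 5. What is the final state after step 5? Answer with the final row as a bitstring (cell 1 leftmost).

0110100001

(re-executing steps 1..5 under rule 18; state before step 1: 1111110011)
step 1: 0000001100
step 2: 0000010010
step 3: 0000101101
step 4: 1001000000
step 5: 0110100001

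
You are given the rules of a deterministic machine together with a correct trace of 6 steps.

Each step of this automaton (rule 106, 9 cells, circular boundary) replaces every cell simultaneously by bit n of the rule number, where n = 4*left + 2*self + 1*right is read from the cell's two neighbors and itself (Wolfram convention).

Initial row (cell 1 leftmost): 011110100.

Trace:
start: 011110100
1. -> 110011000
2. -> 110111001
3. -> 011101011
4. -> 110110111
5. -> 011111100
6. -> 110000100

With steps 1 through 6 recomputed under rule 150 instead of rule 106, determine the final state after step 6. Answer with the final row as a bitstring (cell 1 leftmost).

(re-executing steps 1..6 under rule 150; state before step 1: 011110100)
1. -> 101100110
2. -> 100011000
3. -> 110100101
4. -> 100111100
5. -> 111011011
6. -> 110000001

110000001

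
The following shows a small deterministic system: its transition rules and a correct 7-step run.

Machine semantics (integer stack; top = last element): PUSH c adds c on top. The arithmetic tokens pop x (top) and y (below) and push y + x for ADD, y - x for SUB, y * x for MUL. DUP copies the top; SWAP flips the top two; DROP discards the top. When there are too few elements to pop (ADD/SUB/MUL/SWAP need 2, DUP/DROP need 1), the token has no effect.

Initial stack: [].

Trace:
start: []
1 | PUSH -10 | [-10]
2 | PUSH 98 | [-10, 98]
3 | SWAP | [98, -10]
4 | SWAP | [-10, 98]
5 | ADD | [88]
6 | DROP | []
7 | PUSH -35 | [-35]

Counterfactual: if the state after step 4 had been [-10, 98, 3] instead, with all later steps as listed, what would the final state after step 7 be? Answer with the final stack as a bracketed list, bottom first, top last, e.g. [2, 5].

[-10, -35]

state after step 4 := [-10, 98, 3]
5 | ADD | [-10, 101]
6 | DROP | [-10]
7 | PUSH -35 | [-10, -35]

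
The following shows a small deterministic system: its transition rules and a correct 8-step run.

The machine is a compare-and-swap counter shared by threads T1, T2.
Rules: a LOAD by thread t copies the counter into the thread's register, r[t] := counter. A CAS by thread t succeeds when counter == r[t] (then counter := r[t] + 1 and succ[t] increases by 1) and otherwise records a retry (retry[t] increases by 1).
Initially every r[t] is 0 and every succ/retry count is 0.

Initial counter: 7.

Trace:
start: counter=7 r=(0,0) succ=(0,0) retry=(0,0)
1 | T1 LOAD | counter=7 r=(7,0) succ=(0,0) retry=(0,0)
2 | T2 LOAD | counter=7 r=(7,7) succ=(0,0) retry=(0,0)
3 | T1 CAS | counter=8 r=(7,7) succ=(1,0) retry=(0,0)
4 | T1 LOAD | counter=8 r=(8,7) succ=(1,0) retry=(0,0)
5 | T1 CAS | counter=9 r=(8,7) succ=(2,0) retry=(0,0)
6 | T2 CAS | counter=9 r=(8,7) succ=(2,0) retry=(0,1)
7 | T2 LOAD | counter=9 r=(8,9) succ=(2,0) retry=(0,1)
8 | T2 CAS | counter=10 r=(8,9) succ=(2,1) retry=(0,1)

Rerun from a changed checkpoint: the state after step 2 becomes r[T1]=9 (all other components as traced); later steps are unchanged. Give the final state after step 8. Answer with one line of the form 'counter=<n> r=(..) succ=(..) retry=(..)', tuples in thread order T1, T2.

state after step 2 := counter=7 r=(9,7) succ=(0,0) retry=(0,0)
3 | T1 CAS | counter=7 r=(9,7) succ=(0,0) retry=(1,0)
4 | T1 LOAD | counter=7 r=(7,7) succ=(0,0) retry=(1,0)
5 | T1 CAS | counter=8 r=(7,7) succ=(1,0) retry=(1,0)
6 | T2 CAS | counter=8 r=(7,7) succ=(1,0) retry=(1,1)
7 | T2 LOAD | counter=8 r=(7,8) succ=(1,0) retry=(1,1)
8 | T2 CAS | counter=9 r=(7,8) succ=(1,1) retry=(1,1)

counter=9 r=(7,8) succ=(1,1) retry=(1,1)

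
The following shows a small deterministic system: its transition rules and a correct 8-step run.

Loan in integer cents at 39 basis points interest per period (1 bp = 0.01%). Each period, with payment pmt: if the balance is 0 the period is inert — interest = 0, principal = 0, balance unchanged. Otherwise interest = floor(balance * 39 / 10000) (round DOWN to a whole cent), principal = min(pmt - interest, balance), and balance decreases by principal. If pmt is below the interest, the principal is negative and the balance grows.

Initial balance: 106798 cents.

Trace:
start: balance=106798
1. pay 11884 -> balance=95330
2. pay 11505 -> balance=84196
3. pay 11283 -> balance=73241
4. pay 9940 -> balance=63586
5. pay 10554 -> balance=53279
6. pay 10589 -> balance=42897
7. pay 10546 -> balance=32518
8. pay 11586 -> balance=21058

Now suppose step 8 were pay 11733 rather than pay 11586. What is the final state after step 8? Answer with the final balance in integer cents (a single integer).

(re-executing from step 8 with the substitution; state before step 8: balance=32518)
8. pay 11733 -> balance=20911

20911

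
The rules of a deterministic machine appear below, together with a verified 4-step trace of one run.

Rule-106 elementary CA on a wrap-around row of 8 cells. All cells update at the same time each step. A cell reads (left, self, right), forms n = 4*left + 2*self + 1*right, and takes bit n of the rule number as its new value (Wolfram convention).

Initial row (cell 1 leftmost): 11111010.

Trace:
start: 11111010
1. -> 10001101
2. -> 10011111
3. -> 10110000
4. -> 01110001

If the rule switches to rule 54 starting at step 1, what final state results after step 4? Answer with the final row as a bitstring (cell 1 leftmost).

00100010

(re-executing steps 1..4 under rule 54; state before step 1: 11111010)
1. -> 00000111
2. -> 10001000
3. -> 11011101
4. -> 00100010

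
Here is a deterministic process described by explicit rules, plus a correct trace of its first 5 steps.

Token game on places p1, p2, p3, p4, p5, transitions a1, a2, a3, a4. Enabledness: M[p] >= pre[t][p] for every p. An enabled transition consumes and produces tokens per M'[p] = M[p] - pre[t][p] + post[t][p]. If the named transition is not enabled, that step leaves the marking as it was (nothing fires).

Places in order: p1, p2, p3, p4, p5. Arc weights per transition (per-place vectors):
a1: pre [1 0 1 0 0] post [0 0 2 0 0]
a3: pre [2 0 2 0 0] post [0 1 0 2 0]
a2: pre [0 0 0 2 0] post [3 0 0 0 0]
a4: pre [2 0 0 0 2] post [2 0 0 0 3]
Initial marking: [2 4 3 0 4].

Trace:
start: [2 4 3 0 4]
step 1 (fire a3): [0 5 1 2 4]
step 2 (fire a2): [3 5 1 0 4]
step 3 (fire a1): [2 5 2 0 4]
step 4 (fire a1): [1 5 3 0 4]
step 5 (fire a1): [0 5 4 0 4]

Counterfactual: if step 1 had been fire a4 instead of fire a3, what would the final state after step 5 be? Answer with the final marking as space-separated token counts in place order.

(re-executing from step 1 with the substitution; state before step 1: [2 4 3 0 4])
step 1 (fire a4): [2 4 3 0 5]
step 2 (fire a2): [2 4 3 0 5]
step 3 (fire a1): [1 4 4 0 5]
step 4 (fire a1): [0 4 5 0 5]
step 5 (fire a1): [0 4 5 0 5]

0 4 5 0 5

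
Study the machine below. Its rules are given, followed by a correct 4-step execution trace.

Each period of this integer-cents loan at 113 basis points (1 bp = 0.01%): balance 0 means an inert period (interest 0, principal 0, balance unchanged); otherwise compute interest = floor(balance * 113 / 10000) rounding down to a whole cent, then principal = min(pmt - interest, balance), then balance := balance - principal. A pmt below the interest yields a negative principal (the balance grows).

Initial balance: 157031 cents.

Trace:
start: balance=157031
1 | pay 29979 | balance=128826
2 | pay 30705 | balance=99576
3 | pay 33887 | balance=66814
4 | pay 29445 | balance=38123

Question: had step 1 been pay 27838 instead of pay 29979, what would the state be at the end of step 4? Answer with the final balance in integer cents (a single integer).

(re-executing from step 1 with the substitution; state before step 1: balance=157031)
1 | pay 27838 | balance=130967
2 | pay 30705 | balance=101741
3 | pay 33887 | balance=69003
4 | pay 29445 | balance=40337

40337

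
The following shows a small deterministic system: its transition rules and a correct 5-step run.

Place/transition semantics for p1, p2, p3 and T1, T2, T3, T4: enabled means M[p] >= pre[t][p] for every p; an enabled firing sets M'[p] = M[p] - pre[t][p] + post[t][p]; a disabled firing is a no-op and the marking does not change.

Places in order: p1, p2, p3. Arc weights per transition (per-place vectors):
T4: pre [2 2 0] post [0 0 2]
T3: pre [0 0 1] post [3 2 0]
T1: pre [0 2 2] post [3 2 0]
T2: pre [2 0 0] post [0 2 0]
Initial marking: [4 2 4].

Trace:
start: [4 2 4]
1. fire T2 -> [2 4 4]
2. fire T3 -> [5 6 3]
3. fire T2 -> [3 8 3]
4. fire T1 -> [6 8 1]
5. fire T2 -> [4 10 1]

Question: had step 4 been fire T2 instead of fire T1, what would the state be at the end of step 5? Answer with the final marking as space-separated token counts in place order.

(re-executing from step 4 with the substitution; state before step 4: [3 8 3])
4. fire T2 -> [1 10 3]
5. fire T2 -> [1 10 3]

1 10 3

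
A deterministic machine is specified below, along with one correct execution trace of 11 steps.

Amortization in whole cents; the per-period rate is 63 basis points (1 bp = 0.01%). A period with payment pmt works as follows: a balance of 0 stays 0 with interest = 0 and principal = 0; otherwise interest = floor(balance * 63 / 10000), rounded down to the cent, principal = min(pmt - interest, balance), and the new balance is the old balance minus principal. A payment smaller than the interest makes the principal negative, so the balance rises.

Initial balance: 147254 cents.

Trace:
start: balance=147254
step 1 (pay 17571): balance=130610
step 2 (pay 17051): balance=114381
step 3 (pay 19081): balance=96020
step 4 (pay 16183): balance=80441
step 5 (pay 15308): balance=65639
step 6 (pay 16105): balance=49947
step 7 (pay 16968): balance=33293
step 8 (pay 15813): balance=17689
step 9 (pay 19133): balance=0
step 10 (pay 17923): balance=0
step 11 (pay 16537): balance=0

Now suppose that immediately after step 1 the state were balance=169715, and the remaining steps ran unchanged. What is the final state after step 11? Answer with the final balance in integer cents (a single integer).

state after step 1 := balance=169715
step 2 (pay 17051): balance=153733
step 3 (pay 19081): balance=135620
step 4 (pay 16183): balance=120291
step 5 (pay 15308): balance=105740
step 6 (pay 16105): balance=90301
step 7 (pay 16968): balance=73901
step 8 (pay 15813): balance=58553
step 9 (pay 19133): balance=39788
step 10 (pay 17923): balance=22115
step 11 (pay 16537): balance=5717

5717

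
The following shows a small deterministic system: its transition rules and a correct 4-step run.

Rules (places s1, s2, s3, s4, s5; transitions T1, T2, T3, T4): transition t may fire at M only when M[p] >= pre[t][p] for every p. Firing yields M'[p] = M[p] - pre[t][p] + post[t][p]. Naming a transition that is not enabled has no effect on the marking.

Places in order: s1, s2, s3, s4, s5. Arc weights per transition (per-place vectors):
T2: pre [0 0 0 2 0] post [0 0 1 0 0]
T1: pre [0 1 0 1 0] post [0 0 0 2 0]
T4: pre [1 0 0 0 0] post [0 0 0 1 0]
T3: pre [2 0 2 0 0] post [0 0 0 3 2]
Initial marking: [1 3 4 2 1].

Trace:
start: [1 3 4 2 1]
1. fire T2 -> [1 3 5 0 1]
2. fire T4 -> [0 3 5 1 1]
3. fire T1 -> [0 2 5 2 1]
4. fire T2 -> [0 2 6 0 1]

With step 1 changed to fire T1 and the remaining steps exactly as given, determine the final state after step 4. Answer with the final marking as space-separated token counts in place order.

0 1 5 3 1

(re-executing from step 1 with the substitution; state before step 1: [1 3 4 2 1])
1. fire T1 -> [1 2 4 3 1]
2. fire T4 -> [0 2 4 4 1]
3. fire T1 -> [0 1 4 5 1]
4. fire T2 -> [0 1 5 3 1]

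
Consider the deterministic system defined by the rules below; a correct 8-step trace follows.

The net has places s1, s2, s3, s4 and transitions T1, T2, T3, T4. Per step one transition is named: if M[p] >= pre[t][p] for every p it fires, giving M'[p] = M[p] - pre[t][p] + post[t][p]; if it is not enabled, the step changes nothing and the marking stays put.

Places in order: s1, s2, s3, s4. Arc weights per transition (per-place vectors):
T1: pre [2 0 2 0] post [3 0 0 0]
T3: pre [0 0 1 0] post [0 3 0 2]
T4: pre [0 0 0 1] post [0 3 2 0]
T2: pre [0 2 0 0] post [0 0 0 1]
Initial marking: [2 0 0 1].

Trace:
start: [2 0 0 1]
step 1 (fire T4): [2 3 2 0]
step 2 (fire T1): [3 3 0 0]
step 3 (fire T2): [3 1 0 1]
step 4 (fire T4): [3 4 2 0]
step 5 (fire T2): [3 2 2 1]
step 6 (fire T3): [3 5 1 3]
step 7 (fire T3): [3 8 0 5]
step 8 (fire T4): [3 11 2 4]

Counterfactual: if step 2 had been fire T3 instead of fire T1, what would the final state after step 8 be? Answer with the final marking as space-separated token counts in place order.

(re-executing from step 2 with the substitution; state before step 2: [2 3 2 0])
step 2 (fire T3): [2 6 1 2]
step 3 (fire T2): [2 4 1 3]
step 4 (fire T4): [2 7 3 2]
step 5 (fire T2): [2 5 3 3]
step 6 (fire T3): [2 8 2 5]
step 7 (fire T3): [2 11 1 7]
step 8 (fire T4): [2 14 3 6]

2 14 3 6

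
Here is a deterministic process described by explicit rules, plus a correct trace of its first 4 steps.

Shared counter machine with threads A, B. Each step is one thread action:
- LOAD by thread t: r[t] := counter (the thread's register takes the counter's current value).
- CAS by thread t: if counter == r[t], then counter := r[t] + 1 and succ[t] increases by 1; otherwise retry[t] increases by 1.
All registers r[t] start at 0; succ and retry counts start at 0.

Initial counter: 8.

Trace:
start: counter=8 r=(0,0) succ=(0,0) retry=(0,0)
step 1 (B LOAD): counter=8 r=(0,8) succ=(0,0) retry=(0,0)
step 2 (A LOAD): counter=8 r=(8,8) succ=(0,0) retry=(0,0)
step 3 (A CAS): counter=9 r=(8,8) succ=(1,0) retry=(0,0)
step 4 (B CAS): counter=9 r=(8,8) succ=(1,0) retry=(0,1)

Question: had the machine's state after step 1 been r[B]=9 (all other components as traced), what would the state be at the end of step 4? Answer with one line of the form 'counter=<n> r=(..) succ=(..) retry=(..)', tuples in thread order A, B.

state after step 1 := counter=8 r=(0,9) succ=(0,0) retry=(0,0)
step 2 (A LOAD): counter=8 r=(8,9) succ=(0,0) retry=(0,0)
step 3 (A CAS): counter=9 r=(8,9) succ=(1,0) retry=(0,0)
step 4 (B CAS): counter=10 r=(8,9) succ=(1,1) retry=(0,0)

counter=10 r=(8,9) succ=(1,1) retry=(0,0)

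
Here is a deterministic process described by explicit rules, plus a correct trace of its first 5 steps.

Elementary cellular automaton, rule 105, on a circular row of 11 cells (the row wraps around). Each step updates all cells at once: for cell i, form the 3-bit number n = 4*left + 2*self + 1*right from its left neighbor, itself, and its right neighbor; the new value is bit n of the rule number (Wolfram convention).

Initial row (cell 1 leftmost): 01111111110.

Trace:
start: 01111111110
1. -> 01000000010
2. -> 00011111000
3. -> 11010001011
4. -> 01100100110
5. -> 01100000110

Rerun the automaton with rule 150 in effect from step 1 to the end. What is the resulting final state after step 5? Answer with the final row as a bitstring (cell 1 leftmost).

(re-executing steps 1..5 under rule 150; state before step 1: 01111111110)
1. -> 10111111101
2. -> 00011111000
3. -> 00101110100
4. -> 01100100110
5. -> 10011111001

10011111001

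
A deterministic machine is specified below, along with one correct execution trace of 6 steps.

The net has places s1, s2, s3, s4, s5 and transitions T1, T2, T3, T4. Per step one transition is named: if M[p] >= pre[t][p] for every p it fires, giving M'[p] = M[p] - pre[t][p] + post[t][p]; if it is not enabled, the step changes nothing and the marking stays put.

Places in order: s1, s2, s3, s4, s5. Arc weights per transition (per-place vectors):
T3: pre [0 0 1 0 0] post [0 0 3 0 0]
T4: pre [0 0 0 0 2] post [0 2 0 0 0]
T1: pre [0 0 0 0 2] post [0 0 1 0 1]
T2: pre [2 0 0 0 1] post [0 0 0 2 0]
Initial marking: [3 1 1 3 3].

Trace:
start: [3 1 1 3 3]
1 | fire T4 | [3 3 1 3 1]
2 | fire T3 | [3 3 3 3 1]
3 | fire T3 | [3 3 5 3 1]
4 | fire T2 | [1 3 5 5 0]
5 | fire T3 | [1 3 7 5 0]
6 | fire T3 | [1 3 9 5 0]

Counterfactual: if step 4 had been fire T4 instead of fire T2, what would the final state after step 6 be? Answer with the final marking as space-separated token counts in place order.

(re-executing from step 4 with the substitution; state before step 4: [3 3 5 3 1])
4 | fire T4 | [3 3 5 3 1]
5 | fire T3 | [3 3 7 3 1]
6 | fire T3 | [3 3 9 3 1]

3 3 9 3 1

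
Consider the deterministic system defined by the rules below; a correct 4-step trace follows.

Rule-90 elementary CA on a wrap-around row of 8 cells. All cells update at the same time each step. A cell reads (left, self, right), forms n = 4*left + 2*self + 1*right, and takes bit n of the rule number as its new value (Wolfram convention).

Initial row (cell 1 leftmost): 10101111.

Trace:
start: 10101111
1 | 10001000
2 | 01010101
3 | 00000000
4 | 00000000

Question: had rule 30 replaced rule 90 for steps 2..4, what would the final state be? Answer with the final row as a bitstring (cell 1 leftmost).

(re-executing steps 2..4 under rule 30; state before step 2: 10001000)
2 | 11011101
3 | 00010001
4 | 10111011

10111011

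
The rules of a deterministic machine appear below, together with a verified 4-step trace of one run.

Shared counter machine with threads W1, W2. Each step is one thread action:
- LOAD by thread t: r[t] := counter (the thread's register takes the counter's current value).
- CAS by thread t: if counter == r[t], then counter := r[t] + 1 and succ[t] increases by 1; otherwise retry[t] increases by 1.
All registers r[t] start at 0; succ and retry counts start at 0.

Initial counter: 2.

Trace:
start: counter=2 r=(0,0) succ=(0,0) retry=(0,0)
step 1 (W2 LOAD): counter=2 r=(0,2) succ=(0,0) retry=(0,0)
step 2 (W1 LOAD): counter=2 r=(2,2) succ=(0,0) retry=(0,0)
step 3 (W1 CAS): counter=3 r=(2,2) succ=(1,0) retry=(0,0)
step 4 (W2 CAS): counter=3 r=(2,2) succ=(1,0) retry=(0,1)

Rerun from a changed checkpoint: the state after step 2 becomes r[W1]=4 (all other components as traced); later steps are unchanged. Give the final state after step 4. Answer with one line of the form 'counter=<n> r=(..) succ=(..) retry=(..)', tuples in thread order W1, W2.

state after step 2 := counter=2 r=(4,2) succ=(0,0) retry=(0,0)
step 3 (W1 CAS): counter=2 r=(4,2) succ=(0,0) retry=(1,0)
step 4 (W2 CAS): counter=3 r=(4,2) succ=(0,1) retry=(1,0)

counter=3 r=(4,2) succ=(0,1) retry=(1,0)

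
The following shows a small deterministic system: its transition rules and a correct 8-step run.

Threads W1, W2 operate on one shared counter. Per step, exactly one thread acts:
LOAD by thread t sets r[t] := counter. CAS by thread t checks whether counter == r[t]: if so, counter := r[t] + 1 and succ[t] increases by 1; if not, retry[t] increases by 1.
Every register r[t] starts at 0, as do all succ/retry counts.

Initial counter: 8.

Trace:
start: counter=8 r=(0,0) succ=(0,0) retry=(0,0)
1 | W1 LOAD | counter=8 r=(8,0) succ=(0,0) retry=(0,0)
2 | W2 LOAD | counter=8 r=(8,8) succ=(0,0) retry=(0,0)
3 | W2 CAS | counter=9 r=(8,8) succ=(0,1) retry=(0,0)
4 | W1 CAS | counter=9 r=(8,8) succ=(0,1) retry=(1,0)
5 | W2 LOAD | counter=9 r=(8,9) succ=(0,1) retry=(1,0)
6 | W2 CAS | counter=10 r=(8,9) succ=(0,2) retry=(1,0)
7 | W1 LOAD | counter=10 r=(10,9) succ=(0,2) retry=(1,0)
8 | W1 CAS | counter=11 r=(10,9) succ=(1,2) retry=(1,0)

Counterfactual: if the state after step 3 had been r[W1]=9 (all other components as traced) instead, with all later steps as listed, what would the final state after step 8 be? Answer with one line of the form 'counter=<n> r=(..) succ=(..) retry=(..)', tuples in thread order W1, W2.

counter=12 r=(11,10) succ=(2,2) retry=(0,0)

state after step 3 := counter=9 r=(9,8) succ=(0,1) retry=(0,0)
4 | W1 CAS | counter=10 r=(9,8) succ=(1,1) retry=(0,0)
5 | W2 LOAD | counter=10 r=(9,10) succ=(1,1) retry=(0,0)
6 | W2 CAS | counter=11 r=(9,10) succ=(1,2) retry=(0,0)
7 | W1 LOAD | counter=11 r=(11,10) succ=(1,2) retry=(0,0)
8 | W1 CAS | counter=12 r=(11,10) succ=(2,2) retry=(0,0)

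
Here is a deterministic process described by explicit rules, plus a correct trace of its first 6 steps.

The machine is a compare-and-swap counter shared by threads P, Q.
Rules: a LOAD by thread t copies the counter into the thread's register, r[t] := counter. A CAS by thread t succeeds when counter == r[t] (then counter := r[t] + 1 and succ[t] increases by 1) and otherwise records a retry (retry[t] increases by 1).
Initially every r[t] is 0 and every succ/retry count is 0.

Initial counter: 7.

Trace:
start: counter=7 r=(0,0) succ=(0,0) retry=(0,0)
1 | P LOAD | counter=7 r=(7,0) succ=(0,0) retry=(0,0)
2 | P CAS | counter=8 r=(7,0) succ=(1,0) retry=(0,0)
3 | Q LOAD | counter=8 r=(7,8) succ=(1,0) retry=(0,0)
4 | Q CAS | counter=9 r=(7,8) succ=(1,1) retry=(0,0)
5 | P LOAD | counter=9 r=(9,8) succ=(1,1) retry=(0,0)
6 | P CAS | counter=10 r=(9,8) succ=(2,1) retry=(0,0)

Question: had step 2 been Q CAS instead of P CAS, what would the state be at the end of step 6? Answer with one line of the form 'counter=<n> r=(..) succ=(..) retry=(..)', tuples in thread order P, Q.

counter=9 r=(8,7) succ=(1,1) retry=(0,1)

(re-executing from step 2 with the substitution; state before step 2: counter=7 r=(7,0) succ=(0,0) retry=(0,0))
2 | Q CAS | counter=7 r=(7,0) succ=(0,0) retry=(0,1)
3 | Q LOAD | counter=7 r=(7,7) succ=(0,0) retry=(0,1)
4 | Q CAS | counter=8 r=(7,7) succ=(0,1) retry=(0,1)
5 | P LOAD | counter=8 r=(8,7) succ=(0,1) retry=(0,1)
6 | P CAS | counter=9 r=(8,7) succ=(1,1) retry=(0,1)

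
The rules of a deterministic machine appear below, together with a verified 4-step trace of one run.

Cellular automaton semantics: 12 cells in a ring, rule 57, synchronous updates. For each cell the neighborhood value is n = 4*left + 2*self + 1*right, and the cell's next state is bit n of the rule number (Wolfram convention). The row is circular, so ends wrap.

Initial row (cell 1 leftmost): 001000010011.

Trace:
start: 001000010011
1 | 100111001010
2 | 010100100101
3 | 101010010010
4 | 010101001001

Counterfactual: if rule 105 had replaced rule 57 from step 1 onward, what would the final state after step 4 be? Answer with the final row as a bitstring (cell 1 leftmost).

000000000000

(re-executing steps 1..4 under rule 105; state before step 1: 001000010011)
1 | 000011000011
2 | 011011011011
3 | 111111111111
4 | 000000000000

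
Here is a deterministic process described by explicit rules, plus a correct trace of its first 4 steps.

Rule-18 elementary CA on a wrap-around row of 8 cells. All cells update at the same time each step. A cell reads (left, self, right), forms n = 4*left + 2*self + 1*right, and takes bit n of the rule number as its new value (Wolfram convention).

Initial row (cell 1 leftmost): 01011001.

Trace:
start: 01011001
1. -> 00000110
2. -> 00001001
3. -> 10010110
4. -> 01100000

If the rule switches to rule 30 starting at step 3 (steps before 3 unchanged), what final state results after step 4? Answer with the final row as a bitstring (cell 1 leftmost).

(re-executing steps 3..4 under rule 30; state before step 3: 00001001)
3. -> 10011111
4. -> 01110000

01110000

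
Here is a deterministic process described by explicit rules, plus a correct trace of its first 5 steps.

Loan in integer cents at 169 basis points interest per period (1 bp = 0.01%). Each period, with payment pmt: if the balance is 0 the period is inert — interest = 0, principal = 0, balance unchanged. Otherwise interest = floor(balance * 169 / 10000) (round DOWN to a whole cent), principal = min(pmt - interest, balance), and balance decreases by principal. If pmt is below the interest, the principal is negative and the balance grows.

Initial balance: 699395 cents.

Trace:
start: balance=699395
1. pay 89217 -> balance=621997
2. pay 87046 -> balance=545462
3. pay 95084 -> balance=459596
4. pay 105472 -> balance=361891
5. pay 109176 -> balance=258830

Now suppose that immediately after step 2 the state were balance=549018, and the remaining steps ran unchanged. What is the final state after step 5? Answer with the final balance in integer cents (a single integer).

state after step 2 := balance=549018
3. pay 95084 -> balance=463212
4. pay 105472 -> balance=365568
5. pay 109176 -> balance=262570

262570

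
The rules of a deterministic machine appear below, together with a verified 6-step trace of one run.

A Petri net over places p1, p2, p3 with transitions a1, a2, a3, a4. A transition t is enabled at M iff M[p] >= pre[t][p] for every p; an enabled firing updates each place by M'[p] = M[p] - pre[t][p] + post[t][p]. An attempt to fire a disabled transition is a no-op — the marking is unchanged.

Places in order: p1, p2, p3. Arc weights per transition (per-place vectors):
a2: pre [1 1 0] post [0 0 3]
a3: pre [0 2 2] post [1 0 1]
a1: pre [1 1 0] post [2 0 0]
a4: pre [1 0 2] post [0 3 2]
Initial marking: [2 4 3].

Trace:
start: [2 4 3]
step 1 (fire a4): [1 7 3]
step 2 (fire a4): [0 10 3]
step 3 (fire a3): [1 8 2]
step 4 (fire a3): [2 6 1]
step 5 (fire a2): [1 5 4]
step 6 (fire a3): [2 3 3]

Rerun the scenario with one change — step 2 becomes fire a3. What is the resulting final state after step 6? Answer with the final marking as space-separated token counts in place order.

(re-executing from step 2 with the substitution; state before step 2: [1 7 3])
step 2 (fire a3): [2 5 2]
step 3 (fire a3): [3 3 1]
step 4 (fire a3): [3 3 1]
step 5 (fire a2): [2 2 4]
step 6 (fire a3): [3 0 3]

3 0 3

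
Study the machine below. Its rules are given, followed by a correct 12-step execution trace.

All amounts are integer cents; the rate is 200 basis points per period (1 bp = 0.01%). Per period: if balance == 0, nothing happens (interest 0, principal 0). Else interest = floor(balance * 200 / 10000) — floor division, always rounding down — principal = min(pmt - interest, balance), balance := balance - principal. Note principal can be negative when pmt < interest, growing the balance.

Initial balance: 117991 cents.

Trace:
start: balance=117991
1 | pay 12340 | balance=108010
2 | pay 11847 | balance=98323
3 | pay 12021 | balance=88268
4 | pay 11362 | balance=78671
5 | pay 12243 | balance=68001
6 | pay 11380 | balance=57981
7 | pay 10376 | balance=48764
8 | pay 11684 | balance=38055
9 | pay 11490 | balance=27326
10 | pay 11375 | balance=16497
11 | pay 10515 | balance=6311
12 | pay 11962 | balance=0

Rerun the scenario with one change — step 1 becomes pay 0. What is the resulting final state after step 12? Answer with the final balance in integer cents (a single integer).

9819

(re-executing from step 1 with the substitution; state before step 1: balance=117991)
1 | pay 0 | balance=120350
2 | pay 11847 | balance=110910
3 | pay 12021 | balance=101107
4 | pay 11362 | balance=91767
5 | pay 12243 | balance=81359
6 | pay 11380 | balance=71606
7 | pay 10376 | balance=62662
8 | pay 11684 | balance=52231
9 | pay 11490 | balance=41785
10 | pay 11375 | balance=31245
11 | pay 10515 | balance=21354
12 | pay 11962 | balance=9819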